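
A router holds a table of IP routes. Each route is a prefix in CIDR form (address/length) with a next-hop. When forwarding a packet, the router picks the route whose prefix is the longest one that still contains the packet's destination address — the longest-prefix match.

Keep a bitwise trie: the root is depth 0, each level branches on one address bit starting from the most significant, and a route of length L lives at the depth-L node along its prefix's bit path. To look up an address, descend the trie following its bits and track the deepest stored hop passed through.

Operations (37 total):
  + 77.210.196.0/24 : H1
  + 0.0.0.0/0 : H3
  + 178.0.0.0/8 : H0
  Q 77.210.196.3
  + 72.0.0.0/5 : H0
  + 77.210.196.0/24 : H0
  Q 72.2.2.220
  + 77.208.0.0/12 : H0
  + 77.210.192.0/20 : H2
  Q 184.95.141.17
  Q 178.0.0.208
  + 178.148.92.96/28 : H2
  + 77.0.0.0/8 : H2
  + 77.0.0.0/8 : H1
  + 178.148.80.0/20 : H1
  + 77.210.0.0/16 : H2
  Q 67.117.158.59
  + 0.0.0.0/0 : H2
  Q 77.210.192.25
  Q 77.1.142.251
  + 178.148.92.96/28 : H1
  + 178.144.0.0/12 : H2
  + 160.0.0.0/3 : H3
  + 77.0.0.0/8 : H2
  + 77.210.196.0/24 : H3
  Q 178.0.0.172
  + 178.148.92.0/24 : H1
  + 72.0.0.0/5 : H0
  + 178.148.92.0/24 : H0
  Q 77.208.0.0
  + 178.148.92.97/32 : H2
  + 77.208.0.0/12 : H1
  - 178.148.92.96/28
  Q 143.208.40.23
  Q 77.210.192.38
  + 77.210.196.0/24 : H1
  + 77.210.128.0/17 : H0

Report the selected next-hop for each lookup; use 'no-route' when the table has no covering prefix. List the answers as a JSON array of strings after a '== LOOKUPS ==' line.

Trace:
  + 77.210.196.0/24 (H1) depth=24
  + 0.0.0.0/0 (H3) depth=0
  + 178.0.0.0/8 (H0) depth=8
  Q 77.210.196.3: descend 010011011101001011000100 ; hops seen [H3,H1] ; pick H1
  + 72.0.0.0/5 (H0) depth=5
  + 77.210.196.0/24 (H0) depth=24
  Q 72.2.2.220: descend 01001 ; hops seen [H3,H0] ; pick H0
  + 77.208.0.0/12 (H0) depth=12
  + 77.210.192.0/20 (H2) depth=20
  Q 184.95.141.17: descend 1011 ; hops seen [H3] ; pick H3
  Q 178.0.0.208: descend 10110010 ; hops seen [H3,H0] ; pick H0
  + 178.148.92.96/28 (H2) depth=28
  + 77.0.0.0/8 (H2) depth=8
  + 77.0.0.0/8 (H1) depth=8
  + 178.148.80.0/20 (H1) depth=20
  + 77.210.0.0/16 (H2) depth=16
  Q 67.117.158.59: descend 0100 ; hops seen [H3] ; pick H3
  + 0.0.0.0/0 (H2) depth=0
  Q 77.210.192.25: descend 010011011101001011000 ; hops seen [H2,H0,H1,H0,H2,H2] ; pick H2
  Q 77.1.142.251: descend 01001101 ; hops seen [H2,H0,H1] ; pick H1
  + 178.148.92.96/28 (H1) depth=28
  + 178.144.0.0/12 (H2) depth=12
  + 160.0.0.0/3 (H3) depth=3
  + 77.0.0.0/8 (H2) depth=8
  + 77.210.196.0/24 (H3) depth=24
  Q 178.0.0.172: descend 10110010 ; hops seen [H2,H3,H0] ; pick H0
  + 178.148.92.0/24 (H1) depth=24
  + 72.0.0.0/5 (H0) depth=5
  + 178.148.92.0/24 (H0) depth=24
  Q 77.208.0.0: descend 01001101110100 ; hops seen [H2,H0,H2,H0] ; pick H0
  + 178.148.92.97/32 (H2) depth=32
  + 77.208.0.0/12 (H1) depth=12
  - 178.148.92.96/28 clear@28
  Q 143.208.40.23: descend 10 ; hops seen [H2] ; pick H2
  Q 77.210.192.38: descend 010011011101001011000 ; hops seen [H2,H0,H2,H1,H2,H2] ; pick H2
  + 77.210.196.0/24 (H1) depth=24
  + 77.210.128.0/17 (H0) depth=17

== LOOKUPS ==
["H1","H0","H3","H0","H3","H2","H1","H0","H0","H2","H2"]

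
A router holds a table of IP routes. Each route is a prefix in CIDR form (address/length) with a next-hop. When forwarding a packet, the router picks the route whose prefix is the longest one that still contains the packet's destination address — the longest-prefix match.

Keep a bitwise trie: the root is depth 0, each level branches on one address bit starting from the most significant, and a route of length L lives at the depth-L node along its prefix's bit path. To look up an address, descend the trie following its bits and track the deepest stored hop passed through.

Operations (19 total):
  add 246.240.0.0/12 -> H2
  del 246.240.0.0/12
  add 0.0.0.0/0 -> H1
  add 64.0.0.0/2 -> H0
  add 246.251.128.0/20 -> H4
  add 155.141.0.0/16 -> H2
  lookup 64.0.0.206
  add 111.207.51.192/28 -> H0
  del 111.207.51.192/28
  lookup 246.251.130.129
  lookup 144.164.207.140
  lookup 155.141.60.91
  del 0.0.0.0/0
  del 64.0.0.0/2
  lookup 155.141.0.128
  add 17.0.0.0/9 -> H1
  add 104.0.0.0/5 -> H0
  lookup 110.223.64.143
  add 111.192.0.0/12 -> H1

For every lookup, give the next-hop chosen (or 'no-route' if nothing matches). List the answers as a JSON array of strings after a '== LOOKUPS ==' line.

Process each operation:
  + 246.240.0.0/12 (H2) depth=12
  - 246.240.0.0/12 clear@12
  + 0.0.0.0/0 (H1) depth=0
  + 64.0.0.0/2 (H0) depth=2
  + 246.251.128.0/20 (H4) depth=20
  + 155.141.0.0/16 (H2) depth=16
  ? 64.0.0.206  path d0:H1→d1:-→d2:H0  best=H0
  + 111.207.51.192/28 (H0) depth=28
  - 111.207.51.192/28 clear@28
  ? 246.251.130.129  path d0:H1→d1:-→d2:-→d3:-→d4:-→d5:-→d6:-→d7:-→d8:-→d9:-→d10:-→d11:-→d12:-→d13:-→d14:-→d15:-→d16:-→d17:-→d18:-→d19:-→d20:H4  best=H4
  ? 144.164.207.140  path d0:H1→d1:-→d2:-→d3:-→d4:-  best=H1
  ? 155.141.60.91  path d0:H1→d1:-→d2:-→d3:-→d4:-→d5:-→d6:-→d7:-→d8:-→d9:-→d10:-→d11:-→d12:-→d13:-→d14:-→d15:-→d16:H2  best=H2
  - 0.0.0.0/0 clear@0
  - 64.0.0.0/2 clear@2
  ? 155.141.0.128  path d0:-→d1:-→d2:-→d3:-→d4:-→d5:-→d6:-→d7:-→d8:-→d9:-→d10:-→d11:-→d12:-→d13:-→d14:-→d15:-→d16:H2  best=H2
  + 17.0.0.0/9 (H1) depth=9
  + 104.0.0.0/5 (H0) depth=5
  ? 110.223.64.143  path d0:-→d1:-→d2:-→d3:-→d4:-→d5:H0→d6:-→d7:-  best=H0
  + 111.192.0.0/12 (H1) depth=12

== LOOKUPS ==
["H0","H4","H1","H2","H2","H0"]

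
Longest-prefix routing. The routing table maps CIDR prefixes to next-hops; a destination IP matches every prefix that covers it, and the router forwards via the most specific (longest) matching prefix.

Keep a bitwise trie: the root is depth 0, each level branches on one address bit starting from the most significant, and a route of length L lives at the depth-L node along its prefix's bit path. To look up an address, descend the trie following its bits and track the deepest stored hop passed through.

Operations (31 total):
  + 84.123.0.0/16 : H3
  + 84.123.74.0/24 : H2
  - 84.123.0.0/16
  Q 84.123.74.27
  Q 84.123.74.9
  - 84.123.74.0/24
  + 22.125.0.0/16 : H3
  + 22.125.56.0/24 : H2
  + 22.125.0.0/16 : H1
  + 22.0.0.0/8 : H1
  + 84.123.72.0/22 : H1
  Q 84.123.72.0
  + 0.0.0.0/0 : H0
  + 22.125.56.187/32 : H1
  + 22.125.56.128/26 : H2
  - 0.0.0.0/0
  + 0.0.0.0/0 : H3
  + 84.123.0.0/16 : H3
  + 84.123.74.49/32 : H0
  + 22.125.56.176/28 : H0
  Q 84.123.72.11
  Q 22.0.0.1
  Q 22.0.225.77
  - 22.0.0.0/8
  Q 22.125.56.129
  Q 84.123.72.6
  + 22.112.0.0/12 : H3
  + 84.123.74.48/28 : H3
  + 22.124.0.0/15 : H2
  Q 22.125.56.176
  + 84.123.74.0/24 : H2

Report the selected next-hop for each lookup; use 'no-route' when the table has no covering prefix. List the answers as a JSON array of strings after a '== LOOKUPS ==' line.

Trace:
  add 84.123.0.0/16 -> H3 at depth 16
  add 84.123.74.0/24 -> H2 at depth 24
  - 84.123.0.0/16 clear@16
  Q 84.123.74.27: descend 010101000111101101001010 ; hops seen [H2] ; pick H2
  Q 84.123.74.9: descend 010101000111101101001010 ; hops seen [H2] ; pick H2
  - 84.123.74.0/24 clear@24
  add 22.125.0.0/16 -> H3 at depth 16
  add 22.125.56.0/24 -> H2 at depth 24
  add 22.125.0.0/16 -> H1 at depth 16
  add 22.0.0.0/8 -> H1 at depth 8
  add 84.123.72.0/22 -> H1 at depth 22
  Q 84.123.72.0: descend 0101010001111011010010 ; hops seen [H1] ; pick H1
  add 0.0.0.0/0 -> H0 at depth 0
  add 22.125.56.187/32 -> H1 at depth 32
  add 22.125.56.128/26 -> H2 at depth 26
  - 0.0.0.0/0 clear@0
  add 0.0.0.0/0 -> H3 at depth 0
  add 84.123.0.0/16 -> H3 at depth 16
  add 84.123.74.49/32 -> H0 at depth 32
  add 22.125.56.176/28 -> H0 at depth 28
  Q 84.123.72.11: descend 0101010001111011010010 ; hops seen [H3,H3,H1] ; pick H1
  Q 22.0.0.1: descend 000101100 ; hops seen [H3,H1] ; pick H1
  Q 22.0.225.77: descend 000101100 ; hops seen [H3,H1] ; pick H1
  - 22.0.0.0/8 clear@8
  Q 22.125.56.129: descend 00010110011111010011100010 ; hops seen [H3,H1,H2,H2] ; pick H2
  Q 84.123.72.6: descend 0101010001111011010010 ; hops seen [H3,H3,H1] ; pick H1
  add 22.112.0.0/12 -> H3 at depth 12
  add 84.123.74.48/28 -> H3 at depth 28
  add 22.124.0.0/15 -> H2 at depth 15
  Q 22.125.56.176: descend 0001011001111101001110001011 ; hops seen [H3,H3,H2,H1,H2,H2,H0] ; pick H0
  add 84.123.74.0/24 -> H2 at depth 24

== LOOKUPS ==
["H2","H2","H1","H1","H1","H1","H2","H1","H0"]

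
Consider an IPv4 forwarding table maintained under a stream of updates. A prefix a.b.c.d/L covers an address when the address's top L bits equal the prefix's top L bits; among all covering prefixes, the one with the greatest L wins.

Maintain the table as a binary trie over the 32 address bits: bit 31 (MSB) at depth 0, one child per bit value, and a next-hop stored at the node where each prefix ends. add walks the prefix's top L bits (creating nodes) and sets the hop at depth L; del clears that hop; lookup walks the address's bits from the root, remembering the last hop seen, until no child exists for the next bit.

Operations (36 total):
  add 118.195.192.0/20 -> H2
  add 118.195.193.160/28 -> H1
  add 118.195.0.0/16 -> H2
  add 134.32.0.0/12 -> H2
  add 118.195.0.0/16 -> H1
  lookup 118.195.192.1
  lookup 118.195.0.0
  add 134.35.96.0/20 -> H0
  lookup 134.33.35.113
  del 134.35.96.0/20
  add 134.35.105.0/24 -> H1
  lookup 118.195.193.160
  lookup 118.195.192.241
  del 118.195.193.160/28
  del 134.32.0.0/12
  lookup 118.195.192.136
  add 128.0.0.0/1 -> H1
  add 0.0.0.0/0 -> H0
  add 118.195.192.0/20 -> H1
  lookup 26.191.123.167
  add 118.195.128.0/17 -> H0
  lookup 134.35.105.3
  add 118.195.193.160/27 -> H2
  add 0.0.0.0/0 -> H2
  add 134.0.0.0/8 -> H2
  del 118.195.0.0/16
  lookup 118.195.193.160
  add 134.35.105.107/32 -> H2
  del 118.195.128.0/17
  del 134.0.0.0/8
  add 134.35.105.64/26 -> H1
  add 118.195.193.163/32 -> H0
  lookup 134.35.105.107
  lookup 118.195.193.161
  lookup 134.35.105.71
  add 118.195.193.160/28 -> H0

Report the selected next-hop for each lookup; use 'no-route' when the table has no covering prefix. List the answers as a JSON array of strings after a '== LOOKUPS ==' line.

Apply in order:
  + 118.195.192.0/20 (H2) depth=20
  + 118.195.193.160/28 (H1) depth=28
  + 118.195.0.0/16 (H2) depth=16
  + 134.32.0.0/12 (H2) depth=12
  + 118.195.0.0/16 (H1) depth=16
  lookup 118.195.192.1: bits 01110110110000111100000 walk d0:-→d1:-→d2:-→d3:-→d4:-→d5:-→d6:-→d7:-→d8:-→d9:-→d10:-→d11:-→d12:-→d13:-→d14:-→d15:-→d16:H1→d17:-→d18:-→d19:-→d20:H2→d21:-→d22:-→d23:- -> H2
  lookup 118.195.0.0: bits 0111011011000011 walk d0:-→d1:-→d2:-→d3:-→d4:-→d5:-→d6:-→d7:-→d8:-→d9:-→d10:-→d11:-→d12:-→d13:-→d14:-→d15:-→d16:H1 -> H1
  + 134.35.96.0/20 (H0) depth=20
  lookup 134.33.35.113: bits 10000110001000 walk d0:-→d1:-→d2:-→d3:-→d4:-→d5:-→d6:-→d7:-→d8:-→d9:-→d10:-→d11:-→d12:H2→d13:-→d14:- -> H2
  - 134.35.96.0/20 clear@20
  + 134.35.105.0/24 (H1) depth=24
  lookup 118.195.193.160: bits 0111011011000011110000011010 walk d0:-→d1:-→d2:-→d3:-→d4:-→d5:-→d6:-→d7:-→d8:-→d9:-→d10:-→d11:-→d12:-→d13:-→d14:-→d15:-→d16:H1→d17:-→d18:-→d19:-→d20:H2→d21:-→d22:-→d23:-→d24:-→d25:-→d26:-→d27:-→d28:H1 -> H1
  lookup 118.195.192.241: bits 01110110110000111100000 walk d0:-→d1:-→d2:-→d3:-→d4:-→d5:-→d6:-→d7:-→d8:-→d9:-→d10:-→d11:-→d12:-→d13:-→d14:-→d15:-→d16:H1→d17:-→d18:-→d19:-→d20:H2→d21:-→d22:-→d23:- -> H2
  - 118.195.193.160/28 clear@28
  - 134.32.0.0/12 clear@12
  lookup 118.195.192.136: bits 01110110110000111100000 walk d0:-→d1:-→d2:-→d3:-→d4:-→d5:-→d6:-→d7:-→d8:-→d9:-→d10:-→d11:-→d12:-→d13:-→d14:-→d15:-→d16:H1→d17:-→d18:-→d19:-→d20:H2→d21:-→d22:-→d23:- -> H2
  + 128.0.0.0/1 (H1) depth=1
  + 0.0.0.0/0 (H0) depth=0
  + 118.195.192.0/20 (H1) depth=20
  lookup 26.191.123.167: bits 0 walk d0:H0→d1:- -> H0
  + 118.195.128.0/17 (H0) depth=17
  lookup 134.35.105.3: bits 100001100010001101101001 walk d0:H0→d1:H1→d2:-→d3:-→d4:-→d5:-→d6:-→d7:-→d8:-→d9:-→d10:-→d11:-→d12:-→d13:-→d14:-→d15:-→d16:-→d17:-→d18:-→d19:-→d20:-→d21:-→d22:-→d23:-→d24:H1 -> H1
  + 118.195.193.160/27 (H2) depth=27
  + 0.0.0.0/0 (H2) depth=0
  + 134.0.0.0/8 (H2) depth=8
  - 118.195.0.0/16 clear@16
  lookup 118.195.193.160: bits 0111011011000011110000011010 walk d0:H2→d1:-→d2:-→d3:-→d4:-→d5:-→d6:-→d7:-→d8:-→d9:-→d10:-→d11:-→d12:-→d13:-→d14:-→d15:-→d16:-→d17:H0→d18:-→d19:-→d20:H1→d21:-→d22:-→d23:-→d24:-→d25:-→d26:-→d27:H2→d28:- -> H2
  + 134.35.105.107/32 (H2) depth=32
  - 118.195.128.0/17 clear@17
  - 134.0.0.0/8 clear@8
  + 134.35.105.64/26 (H1) depth=26
  + 118.195.193.163/32 (H0) depth=32
  lookup 134.35.105.107: bits 10000110001000110110100101101011 walk d0:H2→d1:H1→d2:-→d3:-→d4:-→d5:-→d6:-→d7:-→d8:-→d9:-→d10:-→d11:-→d12:-→d13:-→d14:-→d15:-→d16:-→d17:-→d18:-→d19:-→d20:-→d21:-→d22:-→d23:-→d24:H1→d25:-→d26:H1→d27:-→d28:-→d29:-→d30:-→d31:-→d32:H2 -> H2
  lookup 118.195.193.161: bits 011101101100001111000001101000 walk d0:H2→d1:-→d2:-→d3:-→d4:-→d5:-→d6:-→d7:-→d8:-→d9:-→d10:-→d11:-→d12:-→d13:-→d14:-→d15:-→d16:-→d17:-→d18:-→d19:-→d20:H1→d21:-→d22:-→d23:-→d24:-→d25:-→d26:-→d27:H2→d28:-→d29:-→d30:- -> H2
  lookup 134.35.105.71: bits 10000110001000110110100101 walk d0:H2→d1:H1→d2:-→d3:-→d4:-→d5:-→d6:-→d7:-→d8:-→d9:-→d10:-→d11:-→d12:-→d13:-→d14:-→d15:-→d16:-→d17:-→d18:-→d19:-→d20:-→d21:-→d22:-→d23:-→d24:H1→d25:-→d26:H1 -> H1
  + 118.195.193.160/28 (H0) depth=28

== LOOKUPS ==
["H2","H1","H2","H1","H2","H2","H0","H1","H2","H2","H2","H1"]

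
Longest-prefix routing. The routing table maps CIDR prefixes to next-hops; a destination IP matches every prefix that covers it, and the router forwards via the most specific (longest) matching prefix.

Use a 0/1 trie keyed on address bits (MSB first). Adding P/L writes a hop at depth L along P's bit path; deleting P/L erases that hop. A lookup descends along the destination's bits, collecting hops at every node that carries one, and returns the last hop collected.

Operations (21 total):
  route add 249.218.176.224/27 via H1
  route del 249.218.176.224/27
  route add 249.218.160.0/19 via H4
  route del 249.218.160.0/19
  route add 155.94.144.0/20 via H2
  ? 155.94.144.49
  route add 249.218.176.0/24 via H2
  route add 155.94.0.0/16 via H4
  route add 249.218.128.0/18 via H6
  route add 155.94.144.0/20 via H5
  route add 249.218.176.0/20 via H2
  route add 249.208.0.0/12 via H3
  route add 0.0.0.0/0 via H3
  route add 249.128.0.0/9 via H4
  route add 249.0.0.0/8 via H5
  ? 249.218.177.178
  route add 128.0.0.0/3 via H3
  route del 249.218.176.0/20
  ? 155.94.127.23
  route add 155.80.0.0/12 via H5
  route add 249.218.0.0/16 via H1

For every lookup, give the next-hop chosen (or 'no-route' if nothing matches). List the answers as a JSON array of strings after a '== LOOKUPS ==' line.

Trace:
  add 249.218.176.224/27 -> H1 at depth 27
  del 249.218.176.224/27 (clear depth 27)
  add 249.218.160.0/19 -> H4 at depth 19
  del 249.218.160.0/19 (clear depth 19)
  add 155.94.144.0/20 -> H2 at depth 20
  lookup 155.94.144.49: bits 10011011010111101001 walk d0:-→d1:-→d2:-→d3:-→d4:-→d5:-→d6:-→d7:-→d8:-→d9:-→d10:-→d11:-→d12:-→d13:-→d14:-→d15:-→d16:-→d17:-→d18:-→d19:-→d20:H2 -> H2
  add 249.218.176.0/24 -> H2 at depth 24
  add 155.94.0.0/16 -> H4 at depth 16
  add 249.218.128.0/18 -> H6 at depth 18
  add 155.94.144.0/20 -> H5 at depth 20
  add 249.218.176.0/20 -> H2 at depth 20
  add 249.208.0.0/12 -> H3 at depth 12
  add 0.0.0.0/0 -> H3 at depth 0
  add 249.128.0.0/9 -> H4 at depth 9
  add 249.0.0.0/8 -> H5 at depth 8
  lookup 249.218.177.178: bits 11111001110110101011000 walk d0:H3→d1:-→d2:-→d3:-→d4:-→d5:-→d6:-→d7:-→d8:H5→d9:H4→d10:-→d11:-→d12:H3→d13:-→d14:-→d15:-→d16:-→d17:-→d18:H6→d19:-→d20:H2→d21:-→d22:-→d23:- -> H2
  add 128.0.0.0/3 -> H3 at depth 3
  del 249.218.176.0/20 (clear depth 20)
  lookup 155.94.127.23: bits 1001101101011110 walk d0:H3→d1:-→d2:-→d3:H3→d4:-→d5:-→d6:-→d7:-→d8:-→d9:-→d10:-→d11:-→d12:-→d13:-→d14:-→d15:-→d16:H4 -> H4
  add 155.80.0.0/12 -> H5 at depth 12
  add 249.218.0.0/16 -> H1 at depth 16

== LOOKUPS ==
["H2","H2","H4"]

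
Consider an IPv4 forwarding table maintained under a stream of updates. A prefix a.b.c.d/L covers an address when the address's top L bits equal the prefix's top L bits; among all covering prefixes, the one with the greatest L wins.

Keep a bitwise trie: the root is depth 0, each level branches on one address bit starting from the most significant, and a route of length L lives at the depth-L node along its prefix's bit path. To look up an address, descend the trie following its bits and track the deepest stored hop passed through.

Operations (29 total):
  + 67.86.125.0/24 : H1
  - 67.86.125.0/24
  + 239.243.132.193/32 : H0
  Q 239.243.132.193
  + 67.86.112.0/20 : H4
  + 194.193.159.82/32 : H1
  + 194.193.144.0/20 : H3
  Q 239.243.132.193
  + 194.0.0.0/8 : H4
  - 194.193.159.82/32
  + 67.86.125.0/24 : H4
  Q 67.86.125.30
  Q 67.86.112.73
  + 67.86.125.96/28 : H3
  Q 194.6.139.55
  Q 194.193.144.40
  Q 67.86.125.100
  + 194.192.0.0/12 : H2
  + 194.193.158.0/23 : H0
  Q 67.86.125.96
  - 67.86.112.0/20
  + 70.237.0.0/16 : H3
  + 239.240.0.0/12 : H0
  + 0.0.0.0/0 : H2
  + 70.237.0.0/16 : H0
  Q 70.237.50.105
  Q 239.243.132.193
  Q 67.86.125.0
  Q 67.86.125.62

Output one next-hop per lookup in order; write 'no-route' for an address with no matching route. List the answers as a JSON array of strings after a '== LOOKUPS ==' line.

Apply in order:
  + 67.86.125.0/24 (H1) depth=24
  del 67.86.125.0/24 (clear depth 24)
  + 239.243.132.193/32 (H0) depth=32
  Q 239.243.132.193: descend 11101111111100111000010011000001 ; hops seen [H0] ; pick H0
  + 67.86.112.0/20 (H4) depth=20
  + 194.193.159.82/32 (H1) depth=32
  + 194.193.144.0/20 (H3) depth=20
  Q 239.243.132.193: descend 11101111111100111000010011000001 ; hops seen [H0] ; pick H0
  + 194.0.0.0/8 (H4) depth=8
  del 194.193.159.82/32 (clear depth 32)
  + 67.86.125.0/24 (H4) depth=24
  Q 67.86.125.30: descend 010000110101011001111101 ; hops seen [H4,H4] ; pick H4
  Q 67.86.112.73: descend 01000011010101100111 ; hops seen [H4] ; pick H4
  + 67.86.125.96/28 (H3) depth=28
  Q 194.6.139.55: descend 11000010 ; hops seen [H4] ; pick H4
  Q 194.193.144.40: descend 11000010110000011001 ; hops seen [H4,H3] ; pick H3
  Q 67.86.125.100: descend 0100001101010110011111010110 ; hops seen [H4,H4,H3] ; pick H3
  + 194.192.0.0/12 (H2) depth=12
  + 194.193.158.0/23 (H0) depth=23
  Q 67.86.125.96: descend 0100001101010110011111010110 ; hops seen [H4,H4,H3] ; pick H3
  del 67.86.112.0/20 (clear depth 20)
  + 70.237.0.0/16 (H3) depth=16
  + 239.240.0.0/12 (H0) depth=12
  + 0.0.0.0/0 (H2) depth=0
  + 70.237.0.0/16 (H0) depth=16
  Q 70.237.50.105: descend 0100011011101101 ; hops seen [H2,H0] ; pick H0
  Q 239.243.132.193: descend 11101111111100111000010011000001 ; hops seen [H2,H0,H0] ; pick H0
  Q 67.86.125.0: descend 0100001101010110011111010 ; hops seen [H2,H4] ; pick H4
  Q 67.86.125.62: descend 0100001101010110011111010 ; hops seen [H2,H4] ; pick H4

== LOOKUPS ==
["H0","H0","H4","H4","H4","H3","H3","H3","H0","H0","H4","H4"]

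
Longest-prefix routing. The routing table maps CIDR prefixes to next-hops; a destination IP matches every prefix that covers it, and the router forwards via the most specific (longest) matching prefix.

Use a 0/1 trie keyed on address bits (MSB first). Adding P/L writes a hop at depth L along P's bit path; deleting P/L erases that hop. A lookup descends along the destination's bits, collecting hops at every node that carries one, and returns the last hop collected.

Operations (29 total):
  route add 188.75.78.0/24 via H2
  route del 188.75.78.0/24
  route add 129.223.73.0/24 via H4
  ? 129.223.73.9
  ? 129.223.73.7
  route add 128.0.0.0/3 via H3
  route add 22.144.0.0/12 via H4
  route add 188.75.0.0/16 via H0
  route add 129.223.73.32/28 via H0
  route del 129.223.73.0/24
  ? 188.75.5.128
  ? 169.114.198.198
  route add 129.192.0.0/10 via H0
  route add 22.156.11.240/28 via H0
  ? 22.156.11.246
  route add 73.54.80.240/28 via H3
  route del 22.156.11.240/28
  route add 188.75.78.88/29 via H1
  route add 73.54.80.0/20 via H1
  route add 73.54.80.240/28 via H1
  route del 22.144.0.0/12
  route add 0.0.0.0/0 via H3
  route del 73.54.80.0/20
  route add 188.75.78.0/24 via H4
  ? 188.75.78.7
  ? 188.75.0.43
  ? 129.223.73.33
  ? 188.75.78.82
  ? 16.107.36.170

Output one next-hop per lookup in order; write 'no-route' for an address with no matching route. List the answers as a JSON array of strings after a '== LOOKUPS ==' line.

Apply in order:
  add 188.75.78.0/24 -> H2 at depth 24
  - 188.75.78.0/24 clear@24
  add 129.223.73.0/24 -> H4 at depth 24
  Q 129.223.73.9: descend 100000011101111101001001 ; hops seen [H4] ; pick H4
  Q 129.223.73.7: descend 100000011101111101001001 ; hops seen [H4] ; pick H4
  add 128.0.0.0/3 -> H3 at depth 3
  add 22.144.0.0/12 -> H4 at depth 12
  add 188.75.0.0/16 -> H0 at depth 16
  add 129.223.73.32/28 -> H0 at depth 28
  - 129.223.73.0/24 clear@24
  Q 188.75.5.128: descend 10111100010010110 ; hops seen [H0] ; pick H0
  Q 169.114.198.198: descend 101 ; hops seen [∅] ; pick no-route
  add 129.192.0.0/10 -> H0 at depth 10
  add 22.156.11.240/28 -> H0 at depth 28
  Q 22.156.11.246: descend 0001011010011100000010111111 ; hops seen [H4,H0] ; pick H0
  add 73.54.80.240/28 -> H3 at depth 28
  - 22.156.11.240/28 clear@28
  add 188.75.78.88/29 -> H1 at depth 29
  add 73.54.80.0/20 -> H1 at depth 20
  add 73.54.80.240/28 -> H1 at depth 28
  - 22.144.0.0/12 clear@12
  add 0.0.0.0/0 -> H3 at depth 0
  - 73.54.80.0/20 clear@20
  add 188.75.78.0/24 -> H4 at depth 24
  Q 188.75.78.7: descend 1011110001001011010011100 ; hops seen [H3,H0,H4] ; pick H4
  Q 188.75.0.43: descend 10111100010010110 ; hops seen [H3,H0] ; pick H0
  Q 129.223.73.33: descend 1000000111011111010010010010 ; hops seen [H3,H3,H0,H0] ; pick H0
  Q 188.75.78.82: descend 1011110001001011010011100101 ; hops seen [H3,H0,H4] ; pick H4
  Q 16.107.36.170: descend 00010 ; hops seen [H3] ; pick H3

== LOOKUPS ==
["H4","H4","H0","no-route","H0","H4","H0","H0","H4","H3"]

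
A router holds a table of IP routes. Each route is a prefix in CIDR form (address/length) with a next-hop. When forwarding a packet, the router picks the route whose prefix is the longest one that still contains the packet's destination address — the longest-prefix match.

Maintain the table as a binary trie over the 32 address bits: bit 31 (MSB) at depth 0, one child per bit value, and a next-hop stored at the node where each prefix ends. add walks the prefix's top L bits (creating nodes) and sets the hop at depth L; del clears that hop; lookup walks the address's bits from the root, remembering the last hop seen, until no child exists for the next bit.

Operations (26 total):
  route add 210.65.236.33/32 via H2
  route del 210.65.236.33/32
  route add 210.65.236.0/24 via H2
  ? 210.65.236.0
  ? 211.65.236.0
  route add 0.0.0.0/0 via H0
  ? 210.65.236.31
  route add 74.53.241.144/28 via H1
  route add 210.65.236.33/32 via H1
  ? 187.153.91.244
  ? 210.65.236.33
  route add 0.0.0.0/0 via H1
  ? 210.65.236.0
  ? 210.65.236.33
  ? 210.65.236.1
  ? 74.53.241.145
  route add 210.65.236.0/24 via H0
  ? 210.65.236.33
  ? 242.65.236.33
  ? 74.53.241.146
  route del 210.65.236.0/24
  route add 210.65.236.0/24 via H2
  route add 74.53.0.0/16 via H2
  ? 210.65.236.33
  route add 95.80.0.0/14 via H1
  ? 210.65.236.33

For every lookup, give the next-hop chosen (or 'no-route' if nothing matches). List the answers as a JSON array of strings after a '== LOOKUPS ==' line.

Apply in order:
  add 210.65.236.33/32 -> H2 at depth 32
  - 210.65.236.33/32 clear@32
  add 210.65.236.0/24 -> H2 at depth 24
  lookup 210.65.236.0: bits 11010010010000011110110000 walk d0:-→d1:-→d2:-→d3:-→d4:-→d5:-→d6:-→d7:-→d8:-→d9:-→d10:-→d11:-→d12:-→d13:-→d14:-→d15:-→d16:-→d17:-→d18:-→d19:-→d20:-→d21:-→d22:-→d23:-→d24:H2→d25:-→d26:- -> H2
  lookup 211.65.236.0: bits 1101001 walk d0:-→d1:-→d2:-→d3:-→d4:-→d5:-→d6:-→d7:- -> no-route
  add 0.0.0.0/0 -> H0 at depth 0
  lookup 210.65.236.31: bits 11010010010000011110110000 walk d0:H0→d1:-→d2:-→d3:-→d4:-→d5:-→d6:-→d7:-→d8:-→d9:-→d10:-→d11:-→d12:-→d13:-→d14:-→d15:-→d16:-→d17:-→d18:-→d19:-→d20:-→d21:-→d22:-→d23:-→d24:H2→d25:-→d26:- -> H2
  add 74.53.241.144/28 -> H1 at depth 28
  add 210.65.236.33/32 -> H1 at depth 32
  lookup 187.153.91.244: bits 1 walk d0:H0→d1:- -> H0
  lookup 210.65.236.33: bits 11010010010000011110110000100001 walk d0:H0→d1:-→d2:-→d3:-→d4:-→d5:-→d6:-→d7:-→d8:-→d9:-→d10:-→d11:-→d12:-→d13:-→d14:-→d15:-→d16:-→d17:-→d18:-→d19:-→d20:-→d21:-→d22:-→d23:-→d24:H2→d25:-→d26:-→d27:-→d28:-→d29:-→d30:-→d31:-→d32:H1 -> H1
  add 0.0.0.0/0 -> H1 at depth 0
  lookup 210.65.236.0: bits 11010010010000011110110000 walk d0:H1→d1:-→d2:-→d3:-→d4:-→d5:-→d6:-→d7:-→d8:-→d9:-→d10:-→d11:-→d12:-→d13:-→d14:-→d15:-→d16:-→d17:-→d18:-→d19:-→d20:-→d21:-→d22:-→d23:-→d24:H2→d25:-→d26:- -> H2
  lookup 210.65.236.33: bits 11010010010000011110110000100001 walk d0:H1→d1:-→d2:-→d3:-→d4:-→d5:-→d6:-→d7:-→d8:-→d9:-→d10:-→d11:-→d12:-→d13:-→d14:-→d15:-→d16:-→d17:-→d18:-→d19:-→d20:-→d21:-→d22:-→d23:-→d24:H2→d25:-→d26:-→d27:-→d28:-→d29:-→d30:-→d31:-→d32:H1 -> H1
  lookup 210.65.236.1: bits 11010010010000011110110000 walk d0:H1→d1:-→d2:-→d3:-→d4:-→d5:-→d6:-→d7:-→d8:-→d9:-→d10:-→d11:-→d12:-→d13:-→d14:-→d15:-→d16:-→d17:-→d18:-→d19:-→d20:-→d21:-→d22:-→d23:-→d24:H2→d25:-→d26:- -> H2
  lookup 74.53.241.145: bits 0100101000110101111100011001 walk d0:H1→d1:-→d2:-→d3:-→d4:-→d5:-→d6:-→d7:-→d8:-→d9:-→d10:-→d11:-→d12:-→d13:-→d14:-→d15:-→d16:-→d17:-→d18:-→d19:-→d20:-→d21:-→d22:-→d23:-→d24:-→d25:-→d26:-→d27:-→d28:H1 -> H1
  add 210.65.236.0/24 -> H0 at depth 24
  lookup 210.65.236.33: bits 11010010010000011110110000100001 walk d0:H1→d1:-→d2:-→d3:-→d4:-→d5:-→d6:-→d7:-→d8:-→d9:-→d10:-→d11:-→d12:-→d13:-→d14:-→d15:-→d16:-→d17:-→d18:-→d19:-→d20:-→d21:-→d22:-→d23:-→d24:H0→d25:-→d26:-→d27:-→d28:-→d29:-→d30:-→d31:-→d32:H1 -> H1
  lookup 242.65.236.33: bits 11 walk d0:H1→d1:-→d2:- -> H1
  lookup 74.53.241.146: bits 0100101000110101111100011001 walk d0:H1→d1:-→d2:-→d3:-→d4:-→d5:-→d6:-→d7:-→d8:-→d9:-→d10:-→d11:-→d12:-→d13:-→d14:-→d15:-→d16:-→d17:-→d18:-→d19:-→d20:-→d21:-→d22:-→d23:-→d24:-→d25:-→d26:-→d27:-→d28:H1 -> H1
  - 210.65.236.0/24 clear@24
  add 210.65.236.0/24 -> H2 at depth 24
  add 74.53.0.0/16 -> H2 at depth 16
  lookup 210.65.236.33: bits 11010010010000011110110000100001 walk d0:H1→d1:-→d2:-→d3:-→d4:-→d5:-→d6:-→d7:-→d8:-→d9:-→d10:-→d11:-→d12:-→d13:-→d14:-→d15:-→d16:-→d17:-→d18:-→d19:-→d20:-→d21:-→d22:-→d23:-→d24:H2→d25:-→d26:-→d27:-→d28:-→d29:-→d30:-→d31:-→d32:H1 -> H1
  add 95.80.0.0/14 -> H1 at depth 14
  lookup 210.65.236.33: bits 11010010010000011110110000100001 walk d0:H1→d1:-→d2:-→d3:-→d4:-→d5:-→d6:-→d7:-→d8:-→d9:-→d10:-→d11:-→d12:-→d13:-→d14:-→d15:-→d16:-→d17:-→d18:-→d19:-→d20:-→d21:-→d22:-→d23:-→d24:H2→d25:-→d26:-→d27:-→d28:-→d29:-→d30:-→d31:-→d32:H1 -> H1

== LOOKUPS ==
["H2","no-route","H2","H0","H1","H2","H1","H2","H1","H1","H1","H1","H1","H1"]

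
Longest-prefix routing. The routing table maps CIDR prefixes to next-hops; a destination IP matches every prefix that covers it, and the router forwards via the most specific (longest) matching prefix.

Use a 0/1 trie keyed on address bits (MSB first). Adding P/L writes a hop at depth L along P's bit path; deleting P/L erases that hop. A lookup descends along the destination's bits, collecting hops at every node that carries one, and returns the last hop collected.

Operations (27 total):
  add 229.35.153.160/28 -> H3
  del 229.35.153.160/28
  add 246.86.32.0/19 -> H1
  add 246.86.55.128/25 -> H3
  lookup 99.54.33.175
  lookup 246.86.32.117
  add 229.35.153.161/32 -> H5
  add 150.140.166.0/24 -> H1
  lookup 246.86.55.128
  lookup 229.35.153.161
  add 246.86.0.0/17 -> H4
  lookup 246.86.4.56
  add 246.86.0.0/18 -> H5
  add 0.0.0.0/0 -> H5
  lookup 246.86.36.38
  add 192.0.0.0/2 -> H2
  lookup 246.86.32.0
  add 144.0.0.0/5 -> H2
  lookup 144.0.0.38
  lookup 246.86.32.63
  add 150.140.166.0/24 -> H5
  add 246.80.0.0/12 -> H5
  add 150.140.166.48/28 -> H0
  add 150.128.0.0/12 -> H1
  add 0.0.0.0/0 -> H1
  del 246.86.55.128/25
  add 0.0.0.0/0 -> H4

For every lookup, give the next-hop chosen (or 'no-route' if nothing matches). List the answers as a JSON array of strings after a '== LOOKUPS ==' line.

Process each operation:
  add 229.35.153.160/28 -> H3 at depth 28
  - 229.35.153.160/28 clear@28
  add 246.86.32.0/19 -> H1 at depth 19
  add 246.86.55.128/25 -> H3 at depth 25
  Q 99.54.33.175: descend ε ; hops seen [∅] ; pick no-route
  Q 246.86.32.117: descend 1111011001010110001 ; hops seen [H1] ; pick H1
  add 229.35.153.161/32 -> H5 at depth 32
  add 150.140.166.0/24 -> H1 at depth 24
  Q 246.86.55.128: descend 1111011001010110001101111 ; hops seen [H1,H3] ; pick H3
  Q 229.35.153.161: descend 11100101001000111001100110100001 ; hops seen [H5] ; pick H5
  add 246.86.0.0/17 -> H4 at depth 17
  Q 246.86.4.56: descend 111101100101011000 ; hops seen [H4] ; pick H4
  add 246.86.0.0/18 -> H5 at depth 18
  add 0.0.0.0/0 -> H5 at depth 0
  Q 246.86.36.38: descend 1111011001010110001 ; hops seen [H5,H4,H5,H1] ; pick H1
  add 192.0.0.0/2 -> H2 at depth 2
  Q 246.86.32.0: descend 1111011001010110001 ; hops seen [H5,H2,H4,H5,H1] ; pick H1
  add 144.0.0.0/5 -> H2 at depth 5
  Q 144.0.0.38: descend 10010 ; hops seen [H5,H2] ; pick H2
  Q 246.86.32.63: descend 1111011001010110001 ; hops seen [H5,H2,H4,H5,H1] ; pick H1
  add 150.140.166.0/24 -> H5 at depth 24
  add 246.80.0.0/12 -> H5 at depth 12
  add 150.140.166.48/28 -> H0 at depth 28
  add 150.128.0.0/12 -> H1 at depth 12
  add 0.0.0.0/0 -> H1 at depth 0
  - 246.86.55.128/25 clear@25
  add 0.0.0.0/0 -> H4 at depth 0

== LOOKUPS ==
["no-route","H1","H3","H5","H4","H1","H1","H2","H1"]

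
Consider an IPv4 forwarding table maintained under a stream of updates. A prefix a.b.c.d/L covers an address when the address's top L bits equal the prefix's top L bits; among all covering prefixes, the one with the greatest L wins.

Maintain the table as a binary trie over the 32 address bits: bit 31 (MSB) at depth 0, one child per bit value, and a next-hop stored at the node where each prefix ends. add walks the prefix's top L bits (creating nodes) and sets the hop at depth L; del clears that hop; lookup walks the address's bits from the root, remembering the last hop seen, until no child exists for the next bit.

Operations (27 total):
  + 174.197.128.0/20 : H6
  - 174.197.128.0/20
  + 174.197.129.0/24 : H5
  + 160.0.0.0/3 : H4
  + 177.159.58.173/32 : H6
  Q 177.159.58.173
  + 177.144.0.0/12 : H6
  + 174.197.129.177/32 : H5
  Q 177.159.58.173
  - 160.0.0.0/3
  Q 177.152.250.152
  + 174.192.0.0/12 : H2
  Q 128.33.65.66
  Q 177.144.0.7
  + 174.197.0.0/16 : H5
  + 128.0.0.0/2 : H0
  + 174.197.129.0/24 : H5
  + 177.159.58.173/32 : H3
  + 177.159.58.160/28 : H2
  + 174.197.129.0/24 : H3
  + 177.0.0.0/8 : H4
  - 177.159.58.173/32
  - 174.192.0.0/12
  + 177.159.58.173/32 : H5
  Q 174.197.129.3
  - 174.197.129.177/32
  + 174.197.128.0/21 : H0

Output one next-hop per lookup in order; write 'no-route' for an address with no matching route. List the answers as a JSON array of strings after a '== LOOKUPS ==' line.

Apply in order:
  add 174.197.128.0/20 -> H6 at depth 20
  del 174.197.128.0/20 (clear depth 20)
  add 174.197.129.0/24 -> H5 at depth 24
  add 160.0.0.0/3 -> H4 at depth 3
  add 177.159.58.173/32 -> H6 at depth 32
  lookup 177.159.58.173: bits 10110001100111110011101010101101 walk d0:-→d1:-→d2:-→d3:H4→d4:-→d5:-→d6:-→d7:-→d8:-→d9:-→d10:-→d11:-→d12:-→d13:-→d14:-→d15:-→d16:-→d17:-→d18:-→d19:-→d20:-→d21:-→d22:-→d23:-→d24:-→d25:-→d26:-→d27:-→d28:-→d29:-→d30:-→d31:-→d32:H6 -> H6
  add 177.144.0.0/12 -> H6 at depth 12
  add 174.197.129.177/32 -> H5 at depth 32
  lookup 177.159.58.173: bits 10110001100111110011101010101101 walk d0:-→d1:-→d2:-→d3:H4→d4:-→d5:-→d6:-→d7:-→d8:-→d9:-→d10:-→d11:-→d12:H6→d13:-→d14:-→d15:-→d16:-→d17:-→d18:-→d19:-→d20:-→d21:-→d22:-→d23:-→d24:-→d25:-→d26:-→d27:-→d28:-→d29:-→d30:-→d31:-→d32:H6 -> H6
  del 160.0.0.0/3 (clear depth 3)
  lookup 177.152.250.152: bits 1011000110011 walk d0:-→d1:-→d2:-→d3:-→d4:-→d5:-→d6:-→d7:-→d8:-→d9:-→d10:-→d11:-→d12:H6→d13:- -> H6
  add 174.192.0.0/12 -> H2 at depth 12
  lookup 128.33.65.66: bits 10 walk d0:-→d1:-→d2:- -> no-route
  lookup 177.144.0.7: bits 101100011001 walk d0:-→d1:-→d2:-→d3:-→d4:-→d5:-→d6:-→d7:-→d8:-→d9:-→d10:-→d11:-→d12:H6 -> H6
  add 174.197.0.0/16 -> H5 at depth 16
  add 128.0.0.0/2 -> H0 at depth 2
  add 174.197.129.0/24 -> H5 at depth 24
  add 177.159.58.173/32 -> H3 at depth 32
  add 177.159.58.160/28 -> H2 at depth 28
  add 174.197.129.0/24 -> H3 at depth 24
  add 177.0.0.0/8 -> H4 at depth 8
  del 177.159.58.173/32 (clear depth 32)
  del 174.192.0.0/12 (clear depth 12)
  add 177.159.58.173/32 -> H5 at depth 32
  lookup 174.197.129.3: bits 101011101100010110000001 walk d0:-→d1:-→d2:H0→d3:-→d4:-→d5:-→d6:-→d7:-→d8:-→d9:-→d10:-→d11:-→d12:-→d13:-→d14:-→d15:-→d16:H5→d17:-→d18:-→d19:-→d20:-→d21:-→d22:-→d23:-→d24:H3 -> H3
  del 174.197.129.177/32 (clear depth 32)
  add 174.197.128.0/21 -> H0 at depth 21

== LOOKUPS ==
["H6","H6","H6","no-route","H6","H3"]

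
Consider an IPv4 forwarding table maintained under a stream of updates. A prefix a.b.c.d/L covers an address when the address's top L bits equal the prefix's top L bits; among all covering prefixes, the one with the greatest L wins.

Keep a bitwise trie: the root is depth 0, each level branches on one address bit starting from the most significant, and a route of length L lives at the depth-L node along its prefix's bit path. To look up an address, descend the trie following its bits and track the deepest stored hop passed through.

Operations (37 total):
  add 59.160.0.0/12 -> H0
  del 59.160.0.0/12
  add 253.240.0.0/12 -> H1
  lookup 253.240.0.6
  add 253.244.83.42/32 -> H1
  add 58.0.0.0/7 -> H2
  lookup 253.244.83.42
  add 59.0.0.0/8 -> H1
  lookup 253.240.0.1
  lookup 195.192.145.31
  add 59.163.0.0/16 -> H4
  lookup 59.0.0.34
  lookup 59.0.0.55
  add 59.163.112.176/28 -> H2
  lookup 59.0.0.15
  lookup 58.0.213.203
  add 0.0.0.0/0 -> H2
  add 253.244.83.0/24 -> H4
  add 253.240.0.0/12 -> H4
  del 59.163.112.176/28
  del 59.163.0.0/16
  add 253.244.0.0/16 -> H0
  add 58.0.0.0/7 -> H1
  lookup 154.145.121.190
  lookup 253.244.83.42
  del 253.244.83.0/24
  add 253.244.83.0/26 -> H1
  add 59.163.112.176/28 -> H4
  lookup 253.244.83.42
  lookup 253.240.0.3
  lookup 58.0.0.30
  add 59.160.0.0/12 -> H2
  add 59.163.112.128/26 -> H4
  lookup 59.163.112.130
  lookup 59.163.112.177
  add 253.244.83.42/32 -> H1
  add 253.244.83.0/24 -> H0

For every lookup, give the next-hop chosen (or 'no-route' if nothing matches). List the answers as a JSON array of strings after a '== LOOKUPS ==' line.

Process each operation:
  add 59.160.0.0/12 -> H0 at depth 12
  del 59.160.0.0/12 (clear depth 12)
  add 253.240.0.0/12 -> H1 at depth 12
  ? 253.240.0.6  path d0:-→d1:-→d2:-→d3:-→d4:-→d5:-→d6:-→d7:-→d8:-→d9:-→d10:-→d11:-→d12:H1  best=H1
  add 253.244.83.42/32 -> H1 at depth 32
  add 58.0.0.0/7 -> H2 at depth 7
  ? 253.244.83.42  path d0:-→d1:-→d2:-→d3:-→d4:-→d5:-→d6:-→d7:-→d8:-→d9:-→d10:-→d11:-→d12:H1→d13:-→d14:-→d15:-→d16:-→d17:-→d18:-→d19:-→d20:-→d21:-→d22:-→d23:-→d24:-→d25:-→d26:-→d27:-→d28:-→d29:-→d30:-→d31:-→d32:H1  best=H1
  add 59.0.0.0/8 -> H1 at depth 8
  ? 253.240.0.1  path d0:-→d1:-→d2:-→d3:-→d4:-→d5:-→d6:-→d7:-→d8:-→d9:-→d10:-→d11:-→d12:H1→d13:-  best=H1
  ? 195.192.145.31  path d0:-→d1:-→d2:-  best=no-route
  add 59.163.0.0/16 -> H4 at depth 16
  ? 59.0.0.34  path d0:-→d1:-→d2:-→d3:-→d4:-→d5:-→d6:-→d7:H2→d8:H1  best=H1
  ? 59.0.0.55  path d0:-→d1:-→d2:-→d3:-→d4:-→d5:-→d6:-→d7:H2→d8:H1  best=H1
  add 59.163.112.176/28 -> H2 at depth 28
  ? 59.0.0.15  path d0:-→d1:-→d2:-→d3:-→d4:-→d5:-→d6:-→d7:H2→d8:H1  best=H1
  ? 58.0.213.203  path d0:-→d1:-→d2:-→d3:-→d4:-→d5:-→d6:-→d7:H2  best=H2
  add 0.0.0.0/0 -> H2 at depth 0
  add 253.244.83.0/24 -> H4 at depth 24
  add 253.240.0.0/12 -> H4 at depth 12
  del 59.163.112.176/28 (clear depth 28)
  del 59.163.0.0/16 (clear depth 16)
  add 253.244.0.0/16 -> H0 at depth 16
  add 58.0.0.0/7 -> H1 at depth 7
  ? 154.145.121.190  path d0:H2→d1:-  best=H2
  ? 253.244.83.42  path d0:H2→d1:-→d2:-→d3:-→d4:-→d5:-→d6:-→d7:-→d8:-→d9:-→d10:-→d11:-→d12:H4→d13:-→d14:-→d15:-→d16:H0→d17:-→d18:-→d19:-→d20:-→d21:-→d22:-→d23:-→d24:H4→d25:-→d26:-→d27:-→d28:-→d29:-→d30:-→d31:-→d32:H1  best=H1
  del 253.244.83.0/24 (clear depth 24)
  add 253.244.83.0/26 -> H1 at depth 26
  add 59.163.112.176/28 -> H4 at depth 28
  ? 253.244.83.42  path d0:H2→d1:-→d2:-→d3:-→d4:-→d5:-→d6:-→d7:-→d8:-→d9:-→d10:-→d11:-→d12:H4→d13:-→d14:-→d15:-→d16:H0→d17:-→d18:-→d19:-→d20:-→d21:-→d22:-→d23:-→d24:-→d25:-→d26:H1→d27:-→d28:-→d29:-→d30:-→d31:-→d32:H1  best=H1
  ? 253.240.0.3  path d0:H2→d1:-→d2:-→d3:-→d4:-→d5:-→d6:-→d7:-→d8:-→d9:-→d10:-→d11:-→d12:H4→d13:-  best=H4
  ? 58.0.0.30  path d0:H2→d1:-→d2:-→d3:-→d4:-→d5:-→d6:-→d7:H1  best=H1
  add 59.160.0.0/12 -> H2 at depth 12
  add 59.163.112.128/26 -> H4 at depth 26
  ? 59.163.112.130  path d0:H2→d1:-→d2:-→d3:-→d4:-→d5:-→d6:-→d7:H1→d8:H1→d9:-→d10:-→d11:-→d12:H2→d13:-→d14:-→d15:-→d16:-→d17:-→d18:-→d19:-→d20:-→d21:-→d22:-→d23:-→d24:-→d25:-→d26:H4  best=H4
  ? 59.163.112.177  path d0:H2→d1:-→d2:-→d3:-→d4:-→d5:-→d6:-→d7:H1→d8:H1→d9:-→d10:-→d11:-→d12:H2→d13:-→d14:-→d15:-→d16:-→d17:-→d18:-→d19:-→d20:-→d21:-→d22:-→d23:-→d24:-→d25:-→d26:H4→d27:-→d28:H4  best=H4
  add 253.244.83.42/32 -> H1 at depth 32
  add 253.244.83.0/24 -> H0 at depth 24

== LOOKUPS ==
["H1","H1","H1","no-route","H1","H1","H1","H2","H2","H1","H1","H4","H1","H4","H4"]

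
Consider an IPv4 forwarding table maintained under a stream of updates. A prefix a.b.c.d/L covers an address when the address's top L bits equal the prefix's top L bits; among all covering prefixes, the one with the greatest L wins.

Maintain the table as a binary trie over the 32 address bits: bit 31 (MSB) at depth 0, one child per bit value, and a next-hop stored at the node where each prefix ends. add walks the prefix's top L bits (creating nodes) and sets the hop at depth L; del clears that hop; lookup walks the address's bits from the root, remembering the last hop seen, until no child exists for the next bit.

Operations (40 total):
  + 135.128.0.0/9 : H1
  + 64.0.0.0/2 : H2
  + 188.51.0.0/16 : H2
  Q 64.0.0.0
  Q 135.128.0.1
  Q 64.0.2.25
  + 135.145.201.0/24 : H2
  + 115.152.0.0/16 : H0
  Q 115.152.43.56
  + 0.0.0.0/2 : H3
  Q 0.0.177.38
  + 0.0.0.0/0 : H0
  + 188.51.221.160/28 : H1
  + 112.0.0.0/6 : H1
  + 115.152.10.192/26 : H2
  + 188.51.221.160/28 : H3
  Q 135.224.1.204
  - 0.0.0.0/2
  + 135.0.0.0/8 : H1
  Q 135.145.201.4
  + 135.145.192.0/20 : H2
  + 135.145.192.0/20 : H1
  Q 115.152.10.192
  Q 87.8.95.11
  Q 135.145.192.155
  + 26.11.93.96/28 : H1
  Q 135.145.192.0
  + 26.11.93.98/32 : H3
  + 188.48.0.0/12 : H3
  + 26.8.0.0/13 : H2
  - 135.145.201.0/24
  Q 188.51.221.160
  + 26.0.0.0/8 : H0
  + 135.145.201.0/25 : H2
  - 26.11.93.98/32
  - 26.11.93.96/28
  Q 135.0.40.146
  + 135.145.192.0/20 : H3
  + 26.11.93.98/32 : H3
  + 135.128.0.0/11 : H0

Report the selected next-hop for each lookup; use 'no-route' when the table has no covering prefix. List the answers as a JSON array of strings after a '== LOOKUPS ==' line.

Apply in order:
  add 135.128.0.0/9 -> H1 at depth 9
  add 64.0.0.0/2 -> H2 at depth 2
  add 188.51.0.0/16 -> H2 at depth 16
  lookup 64.0.0.0: bits 01 walk d0:-→d1:-→d2:H2 -> H2
  lookup 135.128.0.1: bits 100001111 walk d0:-→d1:-→d2:-→d3:-→d4:-→d5:-→d6:-→d7:-→d8:-→d9:H1 -> H1
  lookup 64.0.2.25: bits 01 walk d0:-→d1:-→d2:H2 -> H2
  add 135.145.201.0/24 -> H2 at depth 24
  add 115.152.0.0/16 -> H0 at depth 16
  lookup 115.152.43.56: bits 0111001110011000 walk d0:-→d1:-→d2:H2→d3:-→d4:-→d5:-→d6:-→d7:-→d8:-→d9:-→d10:-→d11:-→d12:-→d13:-→d14:-→d15:-→d16:H0 -> H0
  add 0.0.0.0/2 -> H3 at depth 2
  lookup 0.0.177.38: bits 00 walk d0:-→d1:-→d2:H3 -> H3
  add 0.0.0.0/0 -> H0 at depth 0
  add 188.51.221.160/28 -> H1 at depth 28
  add 112.0.0.0/6 -> H1 at depth 6
  add 115.152.10.192/26 -> H2 at depth 26
  add 188.51.221.160/28 -> H3 at depth 28
  lookup 135.224.1.204: bits 100001111 walk d0:H0→d1:-→d2:-→d3:-→d4:-→d5:-→d6:-→d7:-→d8:-→d9:H1 -> H1
  del 0.0.0.0/2 (clear depth 2)
  add 135.0.0.0/8 -> H1 at depth 8
  lookup 135.145.201.4: bits 100001111001000111001001 walk d0:H0→d1:-→d2:-→d3:-→d4:-→d5:-→d6:-→d7:-→d8:H1→d9:H1→d10:-→d11:-→d12:-→d13:-→d14:-→d15:-→d16:-→d17:-→d18:-→d19:-→d20:-→d21:-→d22:-→d23:-→d24:H2 -> H2
  add 135.145.192.0/20 -> H2 at depth 20
  add 135.145.192.0/20 -> H1 at depth 20
  lookup 115.152.10.192: bits 01110011100110000000101011 walk d0:H0→d1:-→d2:H2→d3:-→d4:-→d5:-→d6:H1→d7:-→d8:-→d9:-→d10:-→d11:-→d12:-→d13:-→d14:-→d15:-→d16:H0→d17:-→d18:-→d19:-→d20:-→d21:-→d22:-→d23:-→d24:-→d25:-→d26:H2 -> H2
  lookup 87.8.95.11: bits 01 walk d0:H0→d1:-→d2:H2 -> H2
  lookup 135.145.192.155: bits 10000111100100011100 walk d0:H0→d1:-→d2:-→d3:-→d4:-→d5:-→d6:-→d7:-→d8:H1→d9:H1→d10:-→d11:-→d12:-→d13:-→d14:-→d15:-→d16:-→d17:-→d18:-→d19:-→d20:H1 -> H1
  add 26.11.93.96/28 -> H1 at depth 28
  lookup 135.145.192.0: bits 10000111100100011100 walk d0:H0→d1:-→d2:-→d3:-→d4:-→d5:-→d6:-→d7:-→d8:H1→d9:H1→d10:-→d11:-→d12:-→d13:-→d14:-→d15:-→d16:-→d17:-→d18:-→d19:-→d20:H1 -> H1
  add 26.11.93.98/32 -> H3 at depth 32
  add 188.48.0.0/12 -> H3 at depth 12
  add 26.8.0.0/13 -> H2 at depth 13
  del 135.145.201.0/24 (clear depth 24)
  lookup 188.51.221.160: bits 1011110000110011110111011010 walk d0:H0→d1:-→d2:-→d3:-→d4:-→d5:-→d6:-→d7:-→d8:-→d9:-→d10:-→d11:-→d12:H3→d13:-→d14:-→d15:-→d16:H2→d17:-→d18:-→d19:-→d20:-→d21:-→d22:-→d23:-→d24:-→d25:-→d26:-→d27:-→d28:H3 -> H3
  add 26.0.0.0/8 -> H0 at depth 8
  add 135.145.201.0/25 -> H2 at depth 25
  del 26.11.93.98/32 (clear depth 32)
  del 26.11.93.96/28 (clear depth 28)
  lookup 135.0.40.146: bits 10000111 walk d0:H0→d1:-→d2:-→d3:-→d4:-→d5:-→d6:-→d7:-→d8:H1 -> H1
  add 135.145.192.0/20 -> H3 at depth 20
  add 26.11.93.98/32 -> H3 at depth 32
  add 135.128.0.0/11 -> H0 at depth 11

== LOOKUPS ==
["H2","H1","H2","H0","H3","H1","H2","H2","H2","H1","H1","H3","H1"]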